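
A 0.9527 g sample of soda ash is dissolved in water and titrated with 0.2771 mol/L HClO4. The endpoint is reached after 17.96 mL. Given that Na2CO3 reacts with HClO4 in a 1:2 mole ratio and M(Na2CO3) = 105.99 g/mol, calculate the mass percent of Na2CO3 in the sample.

27.7%

n(HClO4) = 0.2771 x 0.01796 = 0.004977 mol.
n(Na2CO3) = 0.004977 / 2 = 0.002488 mol.
mass of Na2CO3 = 0.002488 x 105.99 = 0.2637 g.
% purity = 0.2637 / 0.9527 x 100 = 27.7%.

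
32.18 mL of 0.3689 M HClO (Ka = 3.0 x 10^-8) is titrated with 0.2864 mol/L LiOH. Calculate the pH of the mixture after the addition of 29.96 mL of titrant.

7.94

Initial n(HClO) = 0.3689 x 0.03218 = 0.01187 mol.
n(LiOH) added = 0.2864 x 0.02996 = 0.008581 mol, converting that many moles of HClO to ClO-.
Remaining n(HClO) = 0.003291 mol; n(ClO-) = 0.008581 mol.
By Henderson-Hasselbalch, pH = pKa + log([A^-]/[HA]) = 7.52 + log(0.008581/0.003291) = 7.52 + (+0.42) = 7.94.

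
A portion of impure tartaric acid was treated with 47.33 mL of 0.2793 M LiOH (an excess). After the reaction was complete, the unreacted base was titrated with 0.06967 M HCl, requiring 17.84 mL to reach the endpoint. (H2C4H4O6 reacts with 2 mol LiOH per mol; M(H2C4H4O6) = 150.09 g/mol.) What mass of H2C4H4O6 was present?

0.899 g

Total n(LiOH) added = 0.2793 x 0.04733 = 0.01322 mol.
n(HCl) used = 0.06967 x 0.01784 = 0.001243 mol, which equals the excess n(LiOH).
So n(LiOH) consumed by the sample = 0.01322 - 0.001243 = 0.01198 mol.
n(H2C4H4O6) = 0.01198 / 2 = 0.005988 mol.
mass = 0.005988 mol x 150.09 g/mol = 0.899 g.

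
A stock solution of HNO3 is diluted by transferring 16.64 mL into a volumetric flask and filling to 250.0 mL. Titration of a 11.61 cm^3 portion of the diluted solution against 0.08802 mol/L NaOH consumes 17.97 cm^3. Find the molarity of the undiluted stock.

n(NaOH) = 0.08802 x 0.01797 = 0.001582 mol.
n(HNO3) in the aliquot = 0.001582 mol.
[diluted HNO3] = 0.001582 / 0.01161 = 0.1362 M.
Dilution factor = 250.0/16.64 = 15.02, so [stock] = 0.1362 x 15.02 = 2.05 M.

2.05 M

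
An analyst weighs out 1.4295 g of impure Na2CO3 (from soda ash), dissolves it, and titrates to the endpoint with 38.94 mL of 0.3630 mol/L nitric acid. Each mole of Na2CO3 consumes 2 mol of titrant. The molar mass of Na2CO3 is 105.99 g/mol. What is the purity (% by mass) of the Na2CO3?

n(HNO3) = 0.3630 x 0.03894 = 0.01414 mol.
n(Na2CO3) = 0.01414 / 2 = 0.007068 mol.
mass of Na2CO3 = 0.007068 x 105.99 = 0.7491 g.
% purity = 0.7491 / 1.4295 x 100 = 52.4%.

52.4%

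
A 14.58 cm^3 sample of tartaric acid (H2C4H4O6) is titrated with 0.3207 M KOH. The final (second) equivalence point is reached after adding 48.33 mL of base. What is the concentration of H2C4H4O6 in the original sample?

n(KOH) = 0.3207 x 0.04833 = 0.01550 mol.
At the final (second) equivalence point, 2 mol OH^- react per mol H2C4H4O6, so n(H2C4H4O6) = 0.01550 / 2 = 0.007750 mol.
[H2C4H4O6] = 0.007750 / 0.01458 L = 0.532 M.

0.532 M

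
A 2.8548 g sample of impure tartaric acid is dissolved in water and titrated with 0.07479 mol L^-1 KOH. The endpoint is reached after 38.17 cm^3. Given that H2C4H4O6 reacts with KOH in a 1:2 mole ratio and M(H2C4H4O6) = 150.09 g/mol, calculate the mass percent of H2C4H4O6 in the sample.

n(KOH) = 0.07479 x 0.03817 = 0.002855 mol.
n(H2C4H4O6) = 0.002855 / 2 = 0.001427 mol.
mass of H2C4H4O6 = 0.001427 x 150.09 = 0.2142 g.
% purity = 0.2142 / 2.8548 x 100 = 7.50%.

7.50%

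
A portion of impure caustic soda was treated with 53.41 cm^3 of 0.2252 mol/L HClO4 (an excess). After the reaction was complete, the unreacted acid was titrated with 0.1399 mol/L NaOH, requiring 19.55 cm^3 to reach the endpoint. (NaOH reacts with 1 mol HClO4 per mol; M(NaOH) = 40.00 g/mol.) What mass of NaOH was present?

0.372 g

Total n(HClO4) added = 0.2252 x 0.05341 = 0.01203 mol.
n(NaOH) used = 0.1399 x 0.01955 = 0.002735 mol, which equals the excess n(HClO4).
So n(HClO4) consumed by the sample = 0.01203 - 0.002735 = 0.009293 mol.
n(NaOH) = 0.009293 / 1 = 0.009293 mol.
mass = 0.009293 mol x 40.00 g/mol = 0.372 g.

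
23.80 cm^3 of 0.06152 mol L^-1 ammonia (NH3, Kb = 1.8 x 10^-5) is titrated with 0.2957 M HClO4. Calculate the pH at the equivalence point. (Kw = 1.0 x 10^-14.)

5.27

n(NH3) = 0.06152 x 0.02380 = 0.001464 mol; V(HClO4) at equivalence = 0.001464/0.2957 = 0.004952 L.
At equivalence the base is fully converted to NH4+; total volume = 0.02875 L, so [NH4+] = 0.001464/0.02875 = 0.05093 M.
Ka(NH4+) = Kw/Kb = 1.0e-14 / 1.8 x 10^-5 = 5.56e-10.
[H^+] = sqrt(Ka x [NH4+]) = sqrt(5.56e-10 x 0.05093) = 5.32e-6 M.
pH = -log(5.32e-6) = 5.27.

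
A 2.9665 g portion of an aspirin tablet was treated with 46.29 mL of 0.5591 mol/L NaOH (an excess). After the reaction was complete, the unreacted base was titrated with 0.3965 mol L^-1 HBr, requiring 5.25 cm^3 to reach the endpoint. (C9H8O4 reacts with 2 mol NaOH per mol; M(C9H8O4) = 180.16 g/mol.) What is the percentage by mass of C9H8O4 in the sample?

72.3%

Total n(NaOH) added = 0.5591 x 0.04629 = 0.02588 mol.
n(HBr) used = 0.3965 x 0.005250 = 0.002082 mol, which equals the excess n(NaOH).
So n(NaOH) consumed by the sample = 0.02588 - 0.002082 = 0.02380 mol.
n(C9H8O4) = 0.02380 / 2 = 0.01190 mol.
mass C9H8O4 = 0.01190 x 180.16 = 2.144 g, so %C9H8O4 = 2.144/2.9665 x 100 = 72.3%.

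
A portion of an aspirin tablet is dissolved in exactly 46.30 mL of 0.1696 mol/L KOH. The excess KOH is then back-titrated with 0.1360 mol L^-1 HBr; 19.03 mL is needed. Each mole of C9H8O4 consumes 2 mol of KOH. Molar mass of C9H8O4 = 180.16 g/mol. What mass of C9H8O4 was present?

Total n(KOH) added = 0.1696 x 0.04630 = 0.007852 mol.
n(HBr) used = 0.1360 x 0.01903 = 0.002588 mol, which equals the excess n(KOH).
So n(KOH) consumed by the sample = 0.007852 - 0.002588 = 0.005264 mol.
n(C9H8O4) = 0.005264 / 2 = 0.002632 mol.
mass = 0.002632 mol x 180.16 g/mol = 0.474 g.

0.474 g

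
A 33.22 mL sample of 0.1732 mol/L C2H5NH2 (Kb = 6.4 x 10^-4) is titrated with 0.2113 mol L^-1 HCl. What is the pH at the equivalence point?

n(C2H5NH2) = 0.1732 x 0.03322 = 0.005754 mol; V(HCl) at equivalence = 0.005754/0.2113 = 0.02723 L.
At equivalence the base is fully converted to C2H5NH3+; total volume = 0.06045 L, so [C2H5NH3+] = 0.005754/0.06045 = 0.09518 M.
Ka(C2H5NH3+) = Kw/Kb = 1.0e-14 / 6.4 x 10^-4 = 1.56e-11.
[H^+] = sqrt(Ka x [C2H5NH3+]) = sqrt(1.56e-11 x 0.09518) = 1.22e-6 M.
pH = -log(1.22e-6) = 5.91.

5.91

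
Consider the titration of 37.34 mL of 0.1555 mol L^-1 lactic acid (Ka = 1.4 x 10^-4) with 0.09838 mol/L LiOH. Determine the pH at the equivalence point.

n(HC3H5O3) = 0.1555 x 0.03734 = 0.005806 mol; V(LiOH) at equivalence = 0.005806/0.09838 = 0.05902 L.
At equivalence all the acid is converted to C3H5O3-; total volume = 0.03734 + 0.05902 = 0.09636 L, so [C3H5O3-] = 0.005806/0.09636 = 0.06026 M.
Kb = Kw/Ka = 1.0e-14 / 1.4 x 10^-4 = 7.14e-11.
[OH^-] = sqrt(Kb x [C3H5O3-]) = sqrt(7.14e-11 x 0.06026) = 2.07e-6 M.
pOH = 5.68, so pH = 14.00 - 5.68 = 8.32.

8.32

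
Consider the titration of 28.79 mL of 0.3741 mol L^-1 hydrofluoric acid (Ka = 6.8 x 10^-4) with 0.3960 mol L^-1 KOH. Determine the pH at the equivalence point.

n(HF) = 0.3741 x 0.02879 = 0.01077 mol; V(KOH) at equivalence = 0.01077/0.3960 = 0.02720 L.
At equivalence all the acid is converted to F-; total volume = 0.02879 + 0.02720 = 0.05599 L, so [F-] = 0.01077/0.05599 = 0.1924 M.
Kb = Kw/Ka = 1.0e-14 / 6.8 x 10^-4 = 1.47e-11.
[OH^-] = sqrt(Kb x [F-]) = sqrt(1.47e-11 x 0.1924) = 1.68e-6 M.
pOH = 5.77, so pH = 14.00 - 5.77 = 8.23.

8.23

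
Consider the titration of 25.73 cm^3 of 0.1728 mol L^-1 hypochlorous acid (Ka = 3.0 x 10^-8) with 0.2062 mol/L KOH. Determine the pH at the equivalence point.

10.25

n(HClO) = 0.1728 x 0.02573 = 0.004446 mol; V(KOH) at equivalence = 0.004446/0.2062 = 0.02156 L.
At equivalence all the acid is converted to ClO-; total volume = 0.02573 + 0.02156 = 0.04729 L, so [ClO-] = 0.004446/0.04729 = 0.09401 M.
Kb = Kw/Ka = 1.0e-14 / 3.0 x 10^-8 = 3.33e-7.
[OH^-] = sqrt(Kb x [ClO-]) = sqrt(3.33e-7 x 0.09401) = 0.000177 M.
pOH = 3.75, so pH = 14.00 - 3.75 = 10.25.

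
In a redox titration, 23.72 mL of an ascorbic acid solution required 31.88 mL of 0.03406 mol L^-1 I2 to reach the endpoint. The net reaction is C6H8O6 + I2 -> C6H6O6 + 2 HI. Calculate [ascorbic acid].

n(I2) = 0.03406 x 0.03188 = 0.001086 mol.
From the balanced equation, 1 mol I2 reacts with 1 mol ascorbic acid, so n(ascorbic acid) = 0.001086 x 1/1 = 0.001086 mol.
[ascorbic acid] = 0.001086 / 0.02372 L = 0.0458 M.

0.0458 M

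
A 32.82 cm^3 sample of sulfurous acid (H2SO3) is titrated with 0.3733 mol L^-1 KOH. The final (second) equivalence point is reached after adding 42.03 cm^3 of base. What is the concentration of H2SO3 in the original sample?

n(KOH) = 0.3733 x 0.04203 = 0.01569 mol.
At the final (second) equivalence point, 2 mol OH^- react per mol H2SO3, so n(H2SO3) = 0.01569 / 2 = 0.007845 mol.
[H2SO3] = 0.007845 / 0.03282 L = 0.239 M.

0.239 M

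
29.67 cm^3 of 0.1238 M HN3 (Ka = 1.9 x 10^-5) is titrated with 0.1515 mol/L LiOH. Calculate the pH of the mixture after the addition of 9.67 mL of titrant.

4.54

Initial n(HN3) = 0.1238 x 0.02967 = 0.003673 mol.
n(LiOH) added = 0.1515 x 0.009670 = 0.001465 mol, converting that many moles of HN3 to N3-.
Remaining n(HN3) = 0.002208 mol; n(N3-) = 0.001465 mol.
By Henderson-Hasselbalch, pH = pKa + log([A^-]/[HA]) = 4.72 + log(0.001465/0.002208) = 4.72 + (-0.18) = 4.54.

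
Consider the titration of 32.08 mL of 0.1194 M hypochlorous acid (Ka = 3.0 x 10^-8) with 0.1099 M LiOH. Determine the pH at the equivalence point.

10.14

n(HClO) = 0.1194 x 0.03208 = 0.003830 mol; V(LiOH) at equivalence = 0.003830/0.1099 = 0.03485 L.
At equivalence all the acid is converted to ClO-; total volume = 0.03208 + 0.03485 = 0.06693 L, so [ClO-] = 0.003830/0.06693 = 0.05723 M.
Kb = Kw/Ka = 1.0e-14 / 3.0 x 10^-8 = 3.33e-7.
[OH^-] = sqrt(Kb x [ClO-]) = sqrt(3.33e-7 x 0.05723) = 0.000138 M.
pOH = 3.86, so pH = 14.00 - 3.86 = 10.14.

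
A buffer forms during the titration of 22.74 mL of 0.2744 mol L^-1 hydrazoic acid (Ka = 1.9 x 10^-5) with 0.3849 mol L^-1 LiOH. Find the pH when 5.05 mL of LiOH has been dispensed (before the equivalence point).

4.38

Initial n(HN3) = 0.2744 x 0.02274 = 0.006240 mol.
n(LiOH) added = 0.3849 x 0.005050 = 0.001944 mol, converting that many moles of HN3 to N3-.
Remaining n(HN3) = 0.004296 mol; n(N3-) = 0.001944 mol.
By Henderson-Hasselbalch, pH = pKa + log([A^-]/[HA]) = 4.72 + log(0.001944/0.004296) = 4.72 + (-0.34) = 4.38.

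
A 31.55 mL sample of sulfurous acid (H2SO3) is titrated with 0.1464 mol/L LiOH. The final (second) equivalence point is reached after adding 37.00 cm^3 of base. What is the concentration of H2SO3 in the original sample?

n(LiOH) = 0.1464 x 0.03700 = 0.005417 mol.
At the final (second) equivalence point, 2 mol OH^- react per mol H2SO3, so n(H2SO3) = 0.005417 / 2 = 0.002708 mol.
[H2SO3] = 0.002708 / 0.03155 L = 0.0858 M.

0.0858 M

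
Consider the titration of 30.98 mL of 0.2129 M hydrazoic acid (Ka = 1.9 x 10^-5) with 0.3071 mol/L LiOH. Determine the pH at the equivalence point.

8.91

n(HN3) = 0.2129 x 0.03098 = 0.006596 mol; V(LiOH) at equivalence = 0.006596/0.3071 = 0.02148 L.
At equivalence all the acid is converted to N3-; total volume = 0.03098 + 0.02148 = 0.05246 L, so [N3-] = 0.006596/0.05246 = 0.1257 M.
Kb = Kw/Ka = 1.0e-14 / 1.9 x 10^-5 = 5.26e-10.
[OH^-] = sqrt(Kb x [N3-]) = sqrt(5.26e-10 x 0.1257) = 8.13e-6 M.
pOH = 5.09, so pH = 14.00 - 5.09 = 8.91.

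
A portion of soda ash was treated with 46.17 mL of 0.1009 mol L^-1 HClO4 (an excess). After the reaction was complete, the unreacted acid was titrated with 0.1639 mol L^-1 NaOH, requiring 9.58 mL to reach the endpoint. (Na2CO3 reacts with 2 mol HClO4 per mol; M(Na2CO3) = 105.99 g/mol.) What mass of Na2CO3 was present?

0.164 g

Total n(HClO4) added = 0.1009 x 0.04617 = 0.004659 mol.
n(NaOH) used = 0.1639 x 0.009580 = 0.001570 mol, which equals the excess n(HClO4).
So n(HClO4) consumed by the sample = 0.004659 - 0.001570 = 0.003088 mol.
n(Na2CO3) = 0.003088 / 2 = 0.001544 mol.
mass = 0.001544 mol x 105.99 g/mol = 0.164 g.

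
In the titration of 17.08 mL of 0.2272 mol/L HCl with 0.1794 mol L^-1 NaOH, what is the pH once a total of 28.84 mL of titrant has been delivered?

12.45

n(acid) = 0.2272 x 0.01708 = 0.003881 mol; n(NaOH) added = 0.1794 x 0.02884 = 0.005174 mol.
Base is in excess by 0.005174 - 0.003881 = 0.001293 mol in a total volume of 0.04592 L.
[OH^-] = 0.001293/0.04592 = 0.02816 M, so pOH = 1.55 and pH = 14.00 - 1.55 = 12.45.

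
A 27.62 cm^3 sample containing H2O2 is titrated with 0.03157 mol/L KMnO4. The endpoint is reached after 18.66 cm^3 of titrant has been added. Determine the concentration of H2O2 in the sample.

n(KMnO4) = 0.03157 x 0.01866 = 0.0005891 mol.
From the balanced equation, 2 mol KMnO4 reacts with 5 mol H2O2, so n(H2O2) = 0.0005891 x 5/2 = 0.001473 mol.
[H2O2] = 0.001473 / 0.02762 L = 0.0533 M.

0.0533 M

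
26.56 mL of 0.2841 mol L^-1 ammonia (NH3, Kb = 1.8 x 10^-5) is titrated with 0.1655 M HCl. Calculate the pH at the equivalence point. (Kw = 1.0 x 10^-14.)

n(NH3) = 0.2841 x 0.02656 = 0.007546 mol; V(HCl) at equivalence = 0.007546/0.1655 = 0.04559 L.
At equivalence the base is fully converted to NH4+; total volume = 0.07215 L, so [NH4+] = 0.007546/0.07215 = 0.1046 M.
Ka(NH4+) = Kw/Kb = 1.0e-14 / 1.8 x 10^-5 = 5.56e-10.
[H^+] = sqrt(Ka x [NH4+]) = sqrt(5.56e-10 x 0.1046) = 7.62e-6 M.
pH = -log(7.62e-6) = 5.12.

5.12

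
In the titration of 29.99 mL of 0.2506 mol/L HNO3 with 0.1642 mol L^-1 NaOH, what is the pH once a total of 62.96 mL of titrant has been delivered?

12.48

n(acid) = 0.2506 x 0.02999 = 0.007515 mol; n(NaOH) added = 0.1642 x 0.06296 = 0.01034 mol.
Base is in excess by 0.01034 - 0.007515 = 0.002823 mol in a total volume of 0.09295 L.
[OH^-] = 0.002823/0.09295 = 0.03037 M, so pOH = 1.52 and pH = 14.00 - 1.52 = 12.48.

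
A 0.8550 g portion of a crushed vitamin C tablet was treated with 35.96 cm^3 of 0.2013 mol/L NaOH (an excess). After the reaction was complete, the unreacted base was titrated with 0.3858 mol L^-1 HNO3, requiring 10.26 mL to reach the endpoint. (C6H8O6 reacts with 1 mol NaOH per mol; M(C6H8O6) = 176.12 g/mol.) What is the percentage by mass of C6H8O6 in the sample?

67.6%

Total n(NaOH) added = 0.2013 x 0.03596 = 0.007239 mol.
n(HNO3) used = 0.3858 x 0.01026 = 0.003958 mol, which equals the excess n(NaOH).
So n(NaOH) consumed by the sample = 0.007239 - 0.003958 = 0.003280 mol.
n(C6H8O6) = 0.003280 / 1 = 0.003280 mol.
mass C6H8O6 = 0.003280 x 176.12 = 0.5778 g, so %C6H8O6 = 0.5778/0.8550 x 100 = 67.6%.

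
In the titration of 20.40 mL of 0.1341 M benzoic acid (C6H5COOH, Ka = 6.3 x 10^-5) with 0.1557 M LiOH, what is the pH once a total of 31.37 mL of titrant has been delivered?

n(acid) = 0.1341 x 0.02040 = 0.002736 mol; n(LiOH) added = 0.1557 x 0.03137 = 0.004884 mol.
Base is in excess by 0.004884 - 0.002736 = 0.002149 mol in a total volume of 0.05177 L.
[OH^-] = 0.002149/0.05177 = 0.04150 M, so pOH = 1.38 and pH = 14.00 - 1.38 = 12.62.

12.62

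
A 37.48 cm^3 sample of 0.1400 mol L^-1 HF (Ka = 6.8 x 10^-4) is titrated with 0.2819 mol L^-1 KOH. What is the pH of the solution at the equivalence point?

8.07

n(HF) = 0.1400 x 0.03748 = 0.005247 mol; V(KOH) at equivalence = 0.005247/0.2819 = 0.01861 L.
At equivalence all the acid is converted to F-; total volume = 0.03748 + 0.01861 = 0.05609 L, so [F-] = 0.005247/0.05609 = 0.09354 M.
Kb = Kw/Ka = 1.0e-14 / 6.8 x 10^-4 = 1.47e-11.
[OH^-] = sqrt(Kb x [F-]) = sqrt(1.47e-11 x 0.09354) = 1.17e-6 M.
pOH = 5.93, so pH = 14.00 - 5.93 = 8.07.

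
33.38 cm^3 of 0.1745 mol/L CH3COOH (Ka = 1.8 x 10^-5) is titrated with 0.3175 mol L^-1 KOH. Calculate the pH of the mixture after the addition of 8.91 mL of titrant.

4.72

Initial n(CH3COOH) = 0.1745 x 0.03338 = 0.005825 mol.
n(KOH) added = 0.3175 x 0.008910 = 0.002829 mol, converting that many moles of CH3COOH to CH3COO-.
Remaining n(CH3COOH) = 0.002996 mol; n(CH3COO-) = 0.002829 mol.
By Henderson-Hasselbalch, pH = pKa + log([A^-]/[HA]) = 4.74 + log(0.002829/0.002996) = 4.74 + (-0.02) = 4.72.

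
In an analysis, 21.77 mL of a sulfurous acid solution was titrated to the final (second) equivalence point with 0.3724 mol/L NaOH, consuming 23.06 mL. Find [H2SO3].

n(NaOH) = 0.3724 x 0.02306 = 0.008588 mol.
At the final (second) equivalence point, 2 mol OH^- react per mol H2SO3, so n(H2SO3) = 0.008588 / 2 = 0.004294 mol.
[H2SO3] = 0.004294 / 0.02177 L = 0.197 M.

0.197 M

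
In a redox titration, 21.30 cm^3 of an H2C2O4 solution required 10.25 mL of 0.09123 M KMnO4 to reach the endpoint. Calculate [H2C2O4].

0.110 M

n(KMnO4) = 0.09123 x 0.01025 = 0.0009351 mol.
From the balanced equation, 2 mol KMnO4 reacts with 5 mol H2C2O4, so n(H2C2O4) = 0.0009351 x 5/2 = 0.002338 mol.
[H2C2O4] = 0.002338 / 0.02130 L = 0.110 M.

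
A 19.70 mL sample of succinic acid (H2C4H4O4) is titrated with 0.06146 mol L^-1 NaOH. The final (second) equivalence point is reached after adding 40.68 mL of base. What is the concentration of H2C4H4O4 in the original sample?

n(NaOH) = 0.06146 x 0.04068 = 0.002500 mol.
At the final (second) equivalence point, 2 mol OH^- react per mol H2C4H4O4, so n(H2C4H4O4) = 0.002500 / 2 = 0.001250 mol.
[H2C4H4O4] = 0.001250 / 0.01970 L = 0.0635 M.

0.0635 M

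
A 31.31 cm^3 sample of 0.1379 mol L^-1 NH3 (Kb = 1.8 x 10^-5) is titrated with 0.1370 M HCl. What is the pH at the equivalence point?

n(NH3) = 0.1379 x 0.03131 = 0.004318 mol; V(HCl) at equivalence = 0.004318/0.1370 = 0.03152 L.
At equivalence the base is fully converted to NH4+; total volume = 0.06283 L, so [NH4+] = 0.004318/0.06283 = 0.06872 M.
Ka(NH4+) = Kw/Kb = 1.0e-14 / 1.8 x 10^-5 = 5.56e-10.
[H^+] = sqrt(Ka x [NH4+]) = sqrt(5.56e-10 x 0.06872) = 6.18e-6 M.
pH = -log(6.18e-6) = 5.21.

5.21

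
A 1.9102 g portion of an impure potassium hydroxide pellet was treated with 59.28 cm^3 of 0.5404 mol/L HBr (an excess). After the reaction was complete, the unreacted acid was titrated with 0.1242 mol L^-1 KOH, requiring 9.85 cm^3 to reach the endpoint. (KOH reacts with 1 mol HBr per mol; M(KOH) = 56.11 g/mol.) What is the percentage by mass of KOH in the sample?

90.5%

Total n(HBr) added = 0.5404 x 0.05928 = 0.03203 mol.
n(KOH) used = 0.1242 x 0.009850 = 0.001223 mol, which equals the excess n(HBr).
So n(HBr) consumed by the sample = 0.03203 - 0.001223 = 0.03081 mol.
n(KOH) = 0.03081 / 1 = 0.03081 mol.
mass KOH = 0.03081 x 56.11 = 1.729 g, so %KOH = 1.729/1.9102 x 100 = 90.5%.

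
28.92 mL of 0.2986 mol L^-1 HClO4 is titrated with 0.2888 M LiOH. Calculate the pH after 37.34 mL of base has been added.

n(acid) = 0.2986 x 0.02892 = 0.008636 mol; n(LiOH) added = 0.2888 x 0.03734 = 0.01078 mol.
Base is in excess by 0.01078 - 0.008636 = 0.002148 mol in a total volume of 0.06626 L.
[OH^-] = 0.002148/0.06626 = 0.03242 M, so pOH = 1.49 and pH = 14.00 - 1.49 = 12.51.

12.51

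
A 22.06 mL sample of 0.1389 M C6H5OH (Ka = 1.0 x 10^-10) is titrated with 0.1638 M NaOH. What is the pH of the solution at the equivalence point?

11.44

n(C6H5OH) = 0.1389 x 0.02206 = 0.003064 mol; V(NaOH) at equivalence = 0.003064/0.1638 = 0.01871 L.
At equivalence all the acid is converted to C6H5O-; total volume = 0.02206 + 0.01871 = 0.04077 L, so [C6H5O-] = 0.003064/0.04077 = 0.07516 M.
Kb = Kw/Ka = 1.0e-14 / 1.0 x 10^-10 = 0.000100.
[OH^-] = sqrt(Kb x [C6H5O-]) = sqrt(0.000100 x 0.07516) = 0.00274 M.
pOH = 2.56, so pH = 14.00 - 2.56 = 11.44.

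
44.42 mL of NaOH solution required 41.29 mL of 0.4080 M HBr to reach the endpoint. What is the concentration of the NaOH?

0.379 M

n(HBr) delivered = 0.4080 x 0.04129 = 0.01685 mol.
For a 1:1 reaction, n(NaOH) = 0.01685 mol.
[NaOH] = 0.01685 mol / 0.04442 L = 0.379 M.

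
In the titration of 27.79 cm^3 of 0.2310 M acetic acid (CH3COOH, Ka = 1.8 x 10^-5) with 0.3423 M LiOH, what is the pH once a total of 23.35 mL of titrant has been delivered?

12.49

n(acid) = 0.2310 x 0.02779 = 0.006419 mol; n(LiOH) added = 0.3423 x 0.02335 = 0.007993 mol.
Base is in excess by 0.007993 - 0.006419 = 0.001573 mol in a total volume of 0.05114 L.
[OH^-] = 0.001573/0.05114 = 0.03076 M, so pOH = 1.51 and pH = 14.00 - 1.51 = 12.49.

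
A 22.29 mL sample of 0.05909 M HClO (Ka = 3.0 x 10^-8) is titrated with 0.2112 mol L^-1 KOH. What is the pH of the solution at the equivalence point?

10.09

n(HClO) = 0.05909 x 0.02229 = 0.001317 mol; V(KOH) at equivalence = 0.001317/0.2112 = 0.006236 L.
At equivalence all the acid is converted to ClO-; total volume = 0.02229 + 0.006236 = 0.02853 L, so [ClO-] = 0.001317/0.02853 = 0.04617 M.
Kb = Kw/Ka = 1.0e-14 / 3.0 x 10^-8 = 3.33e-7.
[OH^-] = sqrt(Kb x [ClO-]) = sqrt(3.33e-7 x 0.04617) = 0.000124 M.
pOH = 3.91, so pH = 14.00 - 3.91 = 10.09.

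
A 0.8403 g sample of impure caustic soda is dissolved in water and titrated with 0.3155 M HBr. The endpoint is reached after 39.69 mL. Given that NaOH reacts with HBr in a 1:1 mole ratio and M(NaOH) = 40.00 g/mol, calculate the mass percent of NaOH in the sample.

n(HBr) = 0.3155 x 0.03969 = 0.01252 mol.
n(NaOH) = 0.01252 / 1 = 0.01252 mol.
mass of NaOH = 0.01252 x 40.00 = 0.5009 g.
% purity = 0.5009 / 0.8403 x 100 = 59.6%.

59.6%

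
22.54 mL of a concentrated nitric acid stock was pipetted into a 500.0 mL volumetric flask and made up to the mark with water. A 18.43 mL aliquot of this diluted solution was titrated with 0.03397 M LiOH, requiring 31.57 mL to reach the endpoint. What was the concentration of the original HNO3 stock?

1.29 M

n(LiOH) = 0.03397 x 0.03157 = 0.001072 mol.
n(HNO3) in the aliquot = 0.001072 mol.
[diluted HNO3] = 0.001072 / 0.01843 = 0.05819 M.
Dilution factor = 500.0/22.54 = 22.18, so [stock] = 0.05819 x 22.18 = 1.29 M.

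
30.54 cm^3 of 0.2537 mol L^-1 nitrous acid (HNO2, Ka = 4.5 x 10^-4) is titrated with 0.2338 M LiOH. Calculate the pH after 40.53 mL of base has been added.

12.39

n(acid) = 0.2537 x 0.03054 = 0.007748 mol; n(LiOH) added = 0.2338 x 0.04053 = 0.009476 mol.
Base is in excess by 0.009476 - 0.007748 = 0.001728 mol in a total volume of 0.07107 L.
[OH^-] = 0.001728/0.07107 = 0.02431 M, so pOH = 1.61 and pH = 14.00 - 1.61 = 12.39.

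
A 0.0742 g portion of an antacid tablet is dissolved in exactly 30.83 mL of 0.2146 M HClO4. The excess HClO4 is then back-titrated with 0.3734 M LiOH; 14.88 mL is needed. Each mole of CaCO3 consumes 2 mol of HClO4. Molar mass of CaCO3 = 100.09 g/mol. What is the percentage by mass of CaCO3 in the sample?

71.5%

Total n(HClO4) added = 0.2146 x 0.03083 = 0.006616 mol.
n(LiOH) used = 0.3734 x 0.01488 = 0.005556 mol, which equals the excess n(HClO4).
So n(HClO4) consumed by the sample = 0.006616 - 0.005556 = 0.001060 mol.
n(CaCO3) = 0.001060 / 2 = 0.0005300 mol.
mass CaCO3 = 0.0005300 x 100.09 = 0.05304 g, so %CaCO3 = 0.05304/0.0742 x 100 = 71.5%.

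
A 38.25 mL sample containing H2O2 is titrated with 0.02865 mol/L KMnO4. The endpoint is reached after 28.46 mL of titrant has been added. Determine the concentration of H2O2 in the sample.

0.0533 M

n(KMnO4) = 0.02865 x 0.02846 = 0.0008154 mol.
From the balanced equation, 2 mol KMnO4 reacts with 5 mol H2O2, so n(H2O2) = 0.0008154 x 5/2 = 0.002038 mol.
[H2O2] = 0.002038 / 0.03825 L = 0.0533 M.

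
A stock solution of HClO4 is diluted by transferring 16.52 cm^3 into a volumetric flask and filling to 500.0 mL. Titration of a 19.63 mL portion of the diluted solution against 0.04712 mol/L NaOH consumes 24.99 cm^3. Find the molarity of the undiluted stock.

1.82 M

n(NaOH) = 0.04712 x 0.02499 = 0.001178 mol.
n(HClO4) in the aliquot = 0.001178 mol.
[diluted HClO4] = 0.001178 / 0.01963 = 0.05999 M.
Dilution factor = 500.0/16.52 = 30.27, so [stock] = 0.05999 x 30.27 = 1.82 M.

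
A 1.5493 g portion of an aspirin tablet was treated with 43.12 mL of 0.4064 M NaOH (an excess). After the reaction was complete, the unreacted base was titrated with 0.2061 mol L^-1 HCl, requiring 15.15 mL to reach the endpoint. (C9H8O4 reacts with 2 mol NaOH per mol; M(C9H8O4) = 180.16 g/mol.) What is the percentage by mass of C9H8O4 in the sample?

Total n(NaOH) added = 0.4064 x 0.04312 = 0.01752 mol.
n(HCl) used = 0.2061 x 0.01515 = 0.003122 mol, which equals the excess n(NaOH).
So n(NaOH) consumed by the sample = 0.01752 - 0.003122 = 0.01440 mol.
n(C9H8O4) = 0.01440 / 2 = 0.007201 mol.
mass C9H8O4 = 0.007201 x 180.16 = 1.297 g, so %C9H8O4 = 1.297/1.5493 x 100 = 83.7%.

83.7%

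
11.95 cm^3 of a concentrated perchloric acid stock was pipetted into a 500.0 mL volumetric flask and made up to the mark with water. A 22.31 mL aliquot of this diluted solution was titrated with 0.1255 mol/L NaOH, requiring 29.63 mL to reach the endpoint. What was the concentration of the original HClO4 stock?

n(NaOH) = 0.1255 x 0.02963 = 0.003719 mol.
n(HClO4) in the aliquot = 0.003719 mol.
[diluted HClO4] = 0.003719 / 0.02231 = 0.1667 M.
Dilution factor = 500.0/11.95 = 41.84, so [stock] = 0.1667 x 41.84 = 6.97 M.

6.97 M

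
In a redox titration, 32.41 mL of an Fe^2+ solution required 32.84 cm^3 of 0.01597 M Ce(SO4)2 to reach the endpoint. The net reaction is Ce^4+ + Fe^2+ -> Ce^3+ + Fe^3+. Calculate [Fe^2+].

n(Ce(SO4)2) = 0.01597 x 0.03284 = 0.0005245 mol.
From the balanced equation, 1 mol Ce(SO4)2 reacts with 1 mol Fe^2+, so n(Fe^2+) = 0.0005245 x 1/1 = 0.0005245 mol.
[Fe^2+] = 0.0005245 / 0.03241 L = 0.0162 M.

0.0162 M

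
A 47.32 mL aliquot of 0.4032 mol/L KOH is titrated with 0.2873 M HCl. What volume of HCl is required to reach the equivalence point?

n(KOH) = 0.4032 mol/L x 0.04732 L = 0.01908 mol.
At equivalence n(HCl) = n(KOH) = 0.01908 mol.
V(HCl) = 0.01908 / 0.2873 = 0.06641 L = 66.4 mL.

66.4 mL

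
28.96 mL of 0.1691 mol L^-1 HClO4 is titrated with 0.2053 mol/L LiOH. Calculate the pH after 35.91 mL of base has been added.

n(acid) = 0.1691 x 0.02896 = 0.004897 mol; n(LiOH) added = 0.2053 x 0.03591 = 0.007372 mol.
Base is in excess by 0.007372 - 0.004897 = 0.002475 mol in a total volume of 0.06487 L.
[OH^-] = 0.002475/0.06487 = 0.03816 M, so pOH = 1.42 and pH = 14.00 - 1.42 = 12.58.

12.58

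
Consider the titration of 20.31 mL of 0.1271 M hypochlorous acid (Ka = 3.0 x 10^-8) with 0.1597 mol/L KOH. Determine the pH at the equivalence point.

n(HClO) = 0.1271 x 0.02031 = 0.002581 mol; V(KOH) at equivalence = 0.002581/0.1597 = 0.01616 L.
At equivalence all the acid is converted to ClO-; total volume = 0.02031 + 0.01616 = 0.03647 L, so [ClO-] = 0.002581/0.03647 = 0.07077 M.
Kb = Kw/Ka = 1.0e-14 / 3.0 x 10^-8 = 3.33e-7.
[OH^-] = sqrt(Kb x [ClO-]) = sqrt(3.33e-7 x 0.07077) = 0.000154 M.
pOH = 3.81, so pH = 14.00 - 3.81 = 10.19.

10.19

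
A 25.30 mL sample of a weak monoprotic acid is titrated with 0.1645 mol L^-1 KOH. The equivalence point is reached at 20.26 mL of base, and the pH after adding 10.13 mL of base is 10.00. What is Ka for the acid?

10.13 mL is half of the equivalence volume, so this is the half-equivalence point where [HA] = [A^-].
At half-equivalence pH = pKa, so pKa = 10.00.
Ka = 10^(-10.00) = 1.0 x 10^-10.

1.0 x 10^-10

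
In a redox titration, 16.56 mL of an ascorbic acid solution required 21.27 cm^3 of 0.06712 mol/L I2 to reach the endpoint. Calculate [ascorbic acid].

n(I2) = 0.06712 x 0.02127 = 0.001428 mol.
From the balanced equation, 1 mol I2 reacts with 1 mol ascorbic acid, so n(ascorbic acid) = 0.001428 x 1/1 = 0.001428 mol.
[ascorbic acid] = 0.001428 / 0.01656 L = 0.0862 M.

0.0862 M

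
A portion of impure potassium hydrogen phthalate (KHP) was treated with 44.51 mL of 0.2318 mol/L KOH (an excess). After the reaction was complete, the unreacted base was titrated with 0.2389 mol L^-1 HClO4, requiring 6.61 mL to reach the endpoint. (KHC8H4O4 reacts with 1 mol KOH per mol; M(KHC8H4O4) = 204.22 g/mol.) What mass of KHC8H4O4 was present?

Total n(KOH) added = 0.2318 x 0.04451 = 0.01032 mol.
n(HClO4) used = 0.2389 x 0.006610 = 0.001579 mol, which equals the excess n(KOH).
So n(KOH) consumed by the sample = 0.01032 - 0.001579 = 0.008738 mol.
n(KHC8H4O4) = 0.008738 / 1 = 0.008738 mol.
mass = 0.008738 mol x 204.22 g/mol = 1.78 g.

1.78 g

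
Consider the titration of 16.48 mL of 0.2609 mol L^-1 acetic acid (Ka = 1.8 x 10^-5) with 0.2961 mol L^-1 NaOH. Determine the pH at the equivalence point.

8.94

n(CH3COOH) = 0.2609 x 0.01648 = 0.004300 mol; V(NaOH) at equivalence = 0.004300/0.2961 = 0.01452 L.
At equivalence all the acid is converted to CH3COO-; total volume = 0.01648 + 0.01452 = 0.03100 L, so [CH3COO-] = 0.004300/0.03100 = 0.1387 M.
Kb = Kw/Ka = 1.0e-14 / 1.8 x 10^-5 = 5.56e-10.
[OH^-] = sqrt(Kb x [CH3COO-]) = sqrt(5.56e-10 x 0.1387) = 8.78e-6 M.
pOH = 5.06, so pH = 14.00 - 5.06 = 8.94.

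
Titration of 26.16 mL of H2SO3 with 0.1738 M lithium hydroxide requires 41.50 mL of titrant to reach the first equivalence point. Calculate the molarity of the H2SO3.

0.276 M

n(LiOH) = 0.1738 x 0.04150 = 0.007213 mol.
At the first equivalence point, 1 mol OH^- react per mol H2SO3, so n(H2SO3) = 0.007213 / 1 = 0.007213 mol.
[H2SO3] = 0.007213 / 0.02616 L = 0.276 M.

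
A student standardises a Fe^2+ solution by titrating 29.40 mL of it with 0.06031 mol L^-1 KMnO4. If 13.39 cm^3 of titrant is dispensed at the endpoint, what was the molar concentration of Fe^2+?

n(KMnO4) = 0.06031 x 0.01339 = 0.0008076 mol.
From the balanced equation, 1 mol KMnO4 reacts with 5 mol Fe^2+, so n(Fe^2+) = 0.0008076 x 5/1 = 0.004038 mol.
[Fe^2+] = 0.004038 / 0.02940 L = 0.137 M.

0.137 M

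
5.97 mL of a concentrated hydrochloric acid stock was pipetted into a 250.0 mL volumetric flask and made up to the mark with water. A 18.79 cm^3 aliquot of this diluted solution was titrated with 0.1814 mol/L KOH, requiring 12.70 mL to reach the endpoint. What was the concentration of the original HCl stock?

5.13 M

n(KOH) = 0.1814 x 0.01270 = 0.002304 mol.
n(HCl) in the aliquot = 0.002304 mol.
[diluted HCl] = 0.002304 / 0.01879 = 0.1226 M.
Dilution factor = 250.0/5.970 = 41.88, so [stock] = 0.1226 x 41.88 = 5.13 M.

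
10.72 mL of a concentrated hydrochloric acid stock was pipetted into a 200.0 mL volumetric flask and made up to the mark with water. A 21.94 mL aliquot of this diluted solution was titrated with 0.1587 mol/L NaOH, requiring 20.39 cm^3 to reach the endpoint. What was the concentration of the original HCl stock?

2.75 M

n(NaOH) = 0.1587 x 0.02039 = 0.003236 mol.
n(HCl) in the aliquot = 0.003236 mol.
[diluted HCl] = 0.003236 / 0.02194 = 0.1475 M.
Dilution factor = 200.0/10.72 = 18.66, so [stock] = 0.1475 x 18.66 = 2.75 M.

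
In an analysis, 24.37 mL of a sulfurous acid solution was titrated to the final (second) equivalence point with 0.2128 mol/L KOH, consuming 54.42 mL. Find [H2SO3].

0.238 M

n(KOH) = 0.2128 x 0.05442 = 0.01158 mol.
At the final (second) equivalence point, 2 mol OH^- react per mol H2SO3, so n(H2SO3) = 0.01158 / 2 = 0.005790 mol.
[H2SO3] = 0.005790 / 0.02437 L = 0.238 M.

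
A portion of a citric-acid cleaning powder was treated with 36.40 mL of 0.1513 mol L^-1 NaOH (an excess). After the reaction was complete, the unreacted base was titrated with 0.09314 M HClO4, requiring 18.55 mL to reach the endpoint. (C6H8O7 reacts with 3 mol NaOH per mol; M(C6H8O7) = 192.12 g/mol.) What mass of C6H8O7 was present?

0.242 g

Total n(NaOH) added = 0.1513 x 0.03640 = 0.005507 mol.
n(HClO4) used = 0.09314 x 0.01855 = 0.001728 mol, which equals the excess n(NaOH).
So n(NaOH) consumed by the sample = 0.005507 - 0.001728 = 0.003780 mol.
n(C6H8O7) = 0.003780 / 3 = 0.001260 mol.
mass = 0.001260 mol x 192.12 g/mol = 0.242 g.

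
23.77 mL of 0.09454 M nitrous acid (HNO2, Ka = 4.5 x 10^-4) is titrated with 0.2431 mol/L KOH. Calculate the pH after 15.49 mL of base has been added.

n(acid) = 0.09454 x 0.02377 = 0.002247 mol; n(KOH) added = 0.2431 x 0.01549 = 0.003766 mol.
Base is in excess by 0.003766 - 0.002247 = 0.001518 mol in a total volume of 0.03926 L.
[OH^-] = 0.001518/0.03926 = 0.03868 M, so pOH = 1.41 and pH = 14.00 - 1.41 = 12.59.

12.59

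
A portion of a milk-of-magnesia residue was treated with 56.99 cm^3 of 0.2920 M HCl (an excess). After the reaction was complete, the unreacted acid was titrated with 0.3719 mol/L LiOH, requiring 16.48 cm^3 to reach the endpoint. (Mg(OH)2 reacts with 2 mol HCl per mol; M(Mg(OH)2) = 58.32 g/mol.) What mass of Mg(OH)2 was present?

0.307 g

Total n(HCl) added = 0.2920 x 0.05699 = 0.01664 mol.
n(LiOH) used = 0.3719 x 0.01648 = 0.006129 mol, which equals the excess n(HCl).
So n(HCl) consumed by the sample = 0.01664 - 0.006129 = 0.01051 mol.
n(Mg(OH)2) = 0.01051 / 2 = 0.005256 mol.
mass = 0.005256 mol x 58.32 g/mol = 0.307 g.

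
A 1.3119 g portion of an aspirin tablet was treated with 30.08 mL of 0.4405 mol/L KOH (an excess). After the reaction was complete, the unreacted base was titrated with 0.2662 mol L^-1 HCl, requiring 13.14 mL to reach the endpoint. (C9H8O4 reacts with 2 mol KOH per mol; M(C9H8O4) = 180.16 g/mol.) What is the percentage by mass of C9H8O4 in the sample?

Total n(KOH) added = 0.4405 x 0.03008 = 0.01325 mol.
n(HCl) used = 0.2662 x 0.01314 = 0.003498 mol, which equals the excess n(KOH).
So n(KOH) consumed by the sample = 0.01325 - 0.003498 = 0.009752 mol.
n(C9H8O4) = 0.009752 / 2 = 0.004876 mol.
mass C9H8O4 = 0.004876 x 180.16 = 0.8785 g, so %C9H8O4 = 0.8785/1.3119 x 100 = 67.0%.

67.0%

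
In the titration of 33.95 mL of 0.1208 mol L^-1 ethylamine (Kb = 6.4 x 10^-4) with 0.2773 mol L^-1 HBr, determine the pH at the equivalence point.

n(C2H5NH2) = 0.1208 x 0.03395 = 0.004101 mol; V(HBr) at equivalence = 0.004101/0.2773 = 0.01479 L.
At equivalence the base is fully converted to C2H5NH3+; total volume = 0.04874 L, so [C2H5NH3+] = 0.004101/0.04874 = 0.08414 M.
Ka(C2H5NH3+) = Kw/Kb = 1.0e-14 / 6.4 x 10^-4 = 1.56e-11.
[H^+] = sqrt(Ka x [C2H5NH3+]) = sqrt(1.56e-11 x 0.08414) = 1.15e-6 M.
pH = -log(1.15e-6) = 5.94.

5.94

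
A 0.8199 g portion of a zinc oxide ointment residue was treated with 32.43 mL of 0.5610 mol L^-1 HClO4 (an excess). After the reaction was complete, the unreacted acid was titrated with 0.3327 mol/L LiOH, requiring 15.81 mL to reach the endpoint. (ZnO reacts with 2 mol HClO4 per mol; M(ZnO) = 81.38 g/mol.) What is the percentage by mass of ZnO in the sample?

Total n(HClO4) added = 0.5610 x 0.03243 = 0.01819 mol.
n(LiOH) used = 0.3327 x 0.01581 = 0.005260 mol, which equals the excess n(HClO4).
So n(HClO4) consumed by the sample = 0.01819 - 0.005260 = 0.01293 mol.
n(ZnO) = 0.01293 / 2 = 0.006467 mol.
mass ZnO = 0.006467 x 81.38 = 0.5263 g, so %ZnO = 0.5263/0.8199 x 100 = 64.2%.

64.2%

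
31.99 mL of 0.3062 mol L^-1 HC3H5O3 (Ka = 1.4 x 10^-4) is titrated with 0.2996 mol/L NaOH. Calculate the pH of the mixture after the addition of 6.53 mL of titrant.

Initial n(HC3H5O3) = 0.3062 x 0.03199 = 0.009795 mol.
n(NaOH) added = 0.2996 x 0.006530 = 0.001956 mol, converting that many moles of HC3H5O3 to C3H5O3-.
Remaining n(HC3H5O3) = 0.007839 mol; n(C3H5O3-) = 0.001956 mol.
By Henderson-Hasselbalch, pH = pKa + log([A^-]/[HA]) = 3.85 + log(0.001956/0.007839) = 3.85 + (-0.60) = 3.25.

3.25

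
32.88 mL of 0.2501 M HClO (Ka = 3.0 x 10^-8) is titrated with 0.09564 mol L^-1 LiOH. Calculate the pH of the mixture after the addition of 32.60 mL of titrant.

Initial n(HClO) = 0.2501 x 0.03288 = 0.008223 mol.
n(LiOH) added = 0.09564 x 0.03260 = 0.003118 mol, converting that many moles of HClO to ClO-.
Remaining n(HClO) = 0.005105 mol; n(ClO-) = 0.003118 mol.
By Henderson-Hasselbalch, pH = pKa + log([A^-]/[HA]) = 7.52 + log(0.003118/0.005105) = 7.52 + (-0.21) = 7.31.

7.31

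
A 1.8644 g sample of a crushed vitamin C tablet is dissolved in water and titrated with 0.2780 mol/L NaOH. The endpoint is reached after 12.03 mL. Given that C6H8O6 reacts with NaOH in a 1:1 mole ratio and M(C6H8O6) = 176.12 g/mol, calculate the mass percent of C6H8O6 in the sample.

31.6%

n(NaOH) = 0.2780 x 0.01203 = 0.003344 mol.
n(C6H8O6) = 0.003344 / 1 = 0.003344 mol.
mass of C6H8O6 = 0.003344 x 176.12 = 0.5890 g.
% purity = 0.5890 / 1.8644 x 100 = 31.6%.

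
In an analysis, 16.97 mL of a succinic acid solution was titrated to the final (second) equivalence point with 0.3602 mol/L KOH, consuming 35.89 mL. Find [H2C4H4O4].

n(KOH) = 0.3602 x 0.03589 = 0.01293 mol.
At the final (second) equivalence point, 2 mol OH^- react per mol H2C4H4O4, so n(H2C4H4O4) = 0.01293 / 2 = 0.006464 mol.
[H2C4H4O4] = 0.006464 / 0.01697 L = 0.381 M.

0.381 M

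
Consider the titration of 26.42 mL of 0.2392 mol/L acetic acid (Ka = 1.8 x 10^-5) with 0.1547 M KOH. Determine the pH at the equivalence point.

8.86

n(CH3COOH) = 0.2392 x 0.02642 = 0.006320 mol; V(KOH) at equivalence = 0.006320/0.1547 = 0.04085 L.
At equivalence all the acid is converted to CH3COO-; total volume = 0.02642 + 0.04085 = 0.06727 L, so [CH3COO-] = 0.006320/0.06727 = 0.09394 M.
Kb = Kw/Ka = 1.0e-14 / 1.8 x 10^-5 = 5.56e-10.
[OH^-] = sqrt(Kb x [CH3COO-]) = sqrt(5.56e-10 x 0.09394) = 7.22e-6 M.
pOH = 5.14, so pH = 14.00 - 5.14 = 8.86.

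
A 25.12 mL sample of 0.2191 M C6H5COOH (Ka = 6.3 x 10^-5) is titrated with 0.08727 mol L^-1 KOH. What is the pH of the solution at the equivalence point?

n(C6H5COOH) = 0.2191 x 0.02512 = 0.005504 mol; V(KOH) at equivalence = 0.005504/0.08727 = 0.06307 L.
At equivalence all the acid is converted to C6H5COO-; total volume = 0.02512 + 0.06307 = 0.08819 L, so [C6H5COO-] = 0.005504/0.08819 = 0.06241 M.
Kb = Kw/Ka = 1.0e-14 / 6.3 x 10^-5 = 1.59e-10.
[OH^-] = sqrt(Kb x [C6H5COO-]) = sqrt(1.59e-10 x 0.06241) = 3.15e-6 M.
pOH = 5.50, so pH = 14.00 - 5.50 = 8.50.

8.50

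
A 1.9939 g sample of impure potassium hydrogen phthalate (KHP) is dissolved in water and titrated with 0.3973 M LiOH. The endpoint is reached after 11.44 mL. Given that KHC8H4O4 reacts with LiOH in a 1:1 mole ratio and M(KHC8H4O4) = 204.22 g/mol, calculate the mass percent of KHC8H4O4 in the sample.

46.6%

n(LiOH) = 0.3973 x 0.01144 = 0.004545 mol.
n(KHC8H4O4) = 0.004545 / 1 = 0.004545 mol.
mass of KHC8H4O4 = 0.004545 x 204.22 = 0.9282 g.
% purity = 0.9282 / 1.9939 x 100 = 46.6%.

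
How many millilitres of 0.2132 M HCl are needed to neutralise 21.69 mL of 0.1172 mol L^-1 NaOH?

n(NaOH) = 0.1172 mol/L x 0.02169 L = 0.002542 mol.
At equivalence n(HCl) = n(NaOH) = 0.002542 mol.
V(HCl) = 0.002542 / 0.2132 = 0.01192 L = 11.9 mL.

11.9 mL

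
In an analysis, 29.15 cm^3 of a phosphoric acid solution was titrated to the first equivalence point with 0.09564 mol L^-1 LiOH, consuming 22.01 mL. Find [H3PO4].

0.0722 M

n(LiOH) = 0.09564 x 0.02201 = 0.002105 mol.
At the first equivalence point, 1 mol OH^- react per mol H3PO4, so n(H3PO4) = 0.002105 / 1 = 0.002105 mol.
[H3PO4] = 0.002105 / 0.02915 L = 0.0722 M.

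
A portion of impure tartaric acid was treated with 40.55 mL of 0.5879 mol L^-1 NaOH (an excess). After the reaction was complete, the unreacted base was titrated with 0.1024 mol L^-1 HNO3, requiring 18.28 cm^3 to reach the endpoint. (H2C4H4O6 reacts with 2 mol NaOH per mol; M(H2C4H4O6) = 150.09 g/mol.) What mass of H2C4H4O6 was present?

1.65 g

Total n(NaOH) added = 0.5879 x 0.04055 = 0.02384 mol.
n(HNO3) used = 0.1024 x 0.01828 = 0.001872 mol, which equals the excess n(NaOH).
So n(NaOH) consumed by the sample = 0.02384 - 0.001872 = 0.02197 mol.
n(H2C4H4O6) = 0.02197 / 2 = 0.01098 mol.
mass = 0.01098 mol x 150.09 g/mol = 1.65 g.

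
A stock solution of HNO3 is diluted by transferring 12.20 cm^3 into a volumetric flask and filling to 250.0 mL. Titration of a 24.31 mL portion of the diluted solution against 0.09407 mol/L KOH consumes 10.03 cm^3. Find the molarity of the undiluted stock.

n(KOH) = 0.09407 x 0.01003 = 0.0009435 mol.
n(HNO3) in the aliquot = 0.0009435 mol.
[diluted HNO3] = 0.0009435 / 0.02431 = 0.03881 M.
Dilution factor = 250.0/12.20 = 20.49, so [stock] = 0.03881 x 20.49 = 0.795 M.

0.795 M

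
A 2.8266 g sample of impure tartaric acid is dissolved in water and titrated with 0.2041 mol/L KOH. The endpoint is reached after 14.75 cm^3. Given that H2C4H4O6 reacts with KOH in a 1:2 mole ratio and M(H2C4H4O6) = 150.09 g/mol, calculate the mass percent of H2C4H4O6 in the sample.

n(KOH) = 0.2041 x 0.01475 = 0.003010 mol.
n(H2C4H4O6) = 0.003010 / 2 = 0.001505 mol.
mass of H2C4H4O6 = 0.001505 x 150.09 = 0.2259 g.
% purity = 0.2259 / 2.8266 x 100 = 7.99%.

7.99%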